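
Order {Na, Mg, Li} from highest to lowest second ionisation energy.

Consider each +1 ion: Na⁺ is the bare [Ne] core; Mg⁺ still has 1 valence electron; Li⁺ is the bare [He] core.
Breaking into a closed-shell core is much more expensive than removing a leftover valence electron — Na and Li have the largest IE_2 here.
Approximate IE_2 values (kJ/mol): Na 4562, Mg 1451, Li 7298.
So the second ionization energies run Mg < Na < Li.

Li > Na > Mg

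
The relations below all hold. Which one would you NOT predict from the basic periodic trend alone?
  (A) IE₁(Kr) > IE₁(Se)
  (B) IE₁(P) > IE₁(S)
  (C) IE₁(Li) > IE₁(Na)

The general trend: first ionisation energy increases across a period and decreases down a group.
(A) Kr (period 4, group 18) vs Se (period 4, group 16): the stated order agrees with the simple trend.
(B) P (period 3, group 15) vs S (period 3, group 16): the stated order contradicts the simple trend.
(C) Li (period 2, group 1) vs Na (period 3, group 1): the stated order agrees with the simple trend.
The exception is (B): S (3p⁴) ionizes more easily than half-filled P (3p³) because the paired 3p electron in S is pushed out by e⁻–e⁻ repulsion.

(B)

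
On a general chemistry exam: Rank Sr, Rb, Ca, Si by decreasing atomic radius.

Rb, Sr, Ca, Si

Atomic radius shrinks across a period as nuclear charge pulls the same shell inward, and grows down a group as new shells are added.
These span different periods and groups, so the two trends combine.
Ca > Si: relative to Si, both the across-period and down-group shifts push Ca's atomic radius up.
Sr > Ca: Sr sits below Ca in group 2, so the down-group effect alone puts Sr larger.
Rb > Sr: Rb lies to the left of Sr in period 5, so the across-period effect alone puts Rb larger.
Approximate values (pm): Si 116, Ca 171, Rb 210, Sr 185.
So from largest to smallest: Rb > Sr > Ca > Si.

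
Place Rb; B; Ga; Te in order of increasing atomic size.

B is in period 2, group 13; Ga is in period 4, group 13; Rb is in period 5, group 1; Te is in period 5, group 16.
Atomic radius shrinks across a period as nuclear charge pulls the same shell inward, and grows down a group as new shells are added.
Here both period and group differ, so the two effects have to be weighed against each other.
Ga > B: they share group 13; the group trend gives Ga the larger value.
Te > Ga: the two effects oppose for this pair; the down-group effect wins (136 vs 124 pm).
Rb > Te: both are in period 5; the period trend gives Rb the larger value.
Approximate values (pm): B 85, Ga 124, Rb 210, Te 136.
So from smallest to largest: B < Ga < Te < Rb.

B, Ga, Te, Rb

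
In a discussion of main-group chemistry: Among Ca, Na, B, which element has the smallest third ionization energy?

After 2 electrons have been removed, what remains? Ca²⁺ is the bare [Ar] core; Na²⁺ is already 1 electron into the core; B²⁺ still has 1 valence electron.
Pulling an electron out of a noble-gas core costs far more than removing a remaining valence electron, so Ca and Na sit at the high end of IE_3.
Tabulated IE_3 (kJ/mol): Ca 4912, Na 6910, B 3660.
So the third ionization energies run B < Ca < Na.

B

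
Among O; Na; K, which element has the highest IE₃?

The third ionization energy removes an electron from the +2 ion. For each element: O²⁺ still has 4 valence electrons; Na²⁺ is already 1 electron into the core; K²⁺ is already 1 electron into the core.
Usually core removal costs more than valence removal, but here the competition is close: a tightly held n=2 valence electron can cost more to remove than an n=3 core electron, so the actual values have to decide it.
Tabulated IE_3 (kJ/mol): O 5300, Na 6910, K 4420.
Putting it together, IE_3: K < O < Na.

Na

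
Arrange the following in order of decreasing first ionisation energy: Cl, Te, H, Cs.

H, Cl, Te, Cs

Removing the outermost electron gets harder across a period and easier down a group.
Neither a single period nor a single group — weigh both effects.
Te > Cs: both effects reinforce here, so Te is clearly the higher of the two.
Cl > Te: both effects reinforce here, so Cl is clearly the higher of the two.
H > Cl: the two effects oppose for this pair; the down-group effect wins (1312 vs 1251 kJ/mol).
For reference (kJ/mol): H 1312, Cl 1251, Te 869, Cs 376.
So from highest to lowest: H > Cl > Te > Cs.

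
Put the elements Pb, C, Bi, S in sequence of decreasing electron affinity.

S > C > Bi > Pb

C is in period 2, group 14; S is in period 3, group 16; Pb is in period 6, group 14; Bi is in period 6, group 15.
Adding an electron releases more energy for atoms nearer the top right (short of the noble gases).
Here both period and group differ, so the two effects have to be weighed against each other.
Bi > Pb: both are in period 6; the period trend gives Bi the larger value.
C > Bi: the two effects oppose for this pair; the down-group effect wins (122 vs 91 kJ/mol).
S > C: the two effects oppose for this pair; the across-period effect wins (200 vs 122 kJ/mol).
Tabulated electron affinity (kJ/mol): C 122, S 200, Pb 35, Bi 91.
So from highest to lowest: S > C > Bi > Pb.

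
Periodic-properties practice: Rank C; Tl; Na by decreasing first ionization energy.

C, Tl, Na

C is in period 2, group 14; Na is in period 3, group 1; Tl is in period 6, group 13.
IE₁ increases left→right with effective nuclear charge and decreases top→bottom as the valence shell moves farther out.
These span different periods and groups, so the two trends combine.
Tl > Na: period and group pull opposite ways; the across-period shift dominates (589 vs 496 kJ/mol).
C > Tl: both effects reinforce here, so C is clearly the higher of the two.
Tabulated first ionization energy (kJ/mol): C 1086, Na 496, Tl 589.
So from highest to lowest: C > Tl > Na.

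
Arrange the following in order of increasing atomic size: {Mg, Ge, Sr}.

Mg is in period 3, group 2; Ge is in period 4, group 14; Sr is in period 5, group 2.
Radius decreases left→right (rising Z_eff, same n) and increases top→bottom (higher n).
Here both period and group differ, so the two effects have to be weighed against each other.
Mg > Ge: the two effects oppose for this pair; the across-period effect wins (139 vs 121 pm).
Sr > Mg: Sr sits below Mg in group 2, so the down-group effect alone puts Sr larger.
Approximate values (pm): Mg 139, Ge 121, Sr 185.
So from smallest to largest: Ge < Mg < Sr.

Ge < Mg < Sr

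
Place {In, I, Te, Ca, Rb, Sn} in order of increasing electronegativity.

Ca is in period 4, group 2; Rb is in period 5, group 1; In is in period 5, group 13; Sn is in period 5, group 14; Te is in period 5, group 16; I is in period 5, group 17.
Atoms toward the upper right of the periodic table pull bonding electrons most strongly.
Neither a single period nor a single group — weigh both effects.
Ca > Rb: relative to Rb, both the across-period and down-group shifts push Ca's electronegativity up.
In > Ca: period and group pull opposite ways; the across-period shift dominates (1.78 vs 1.00).
Sn > In: Sn lies to the right of In in period 5, so the across-period effect alone puts Sn higher.
Te > Sn: Te lies to the right of Sn in period 5, so the across-period effect alone puts Te higher.
I > Te: I lies to the right of Te in period 5, so the across-period effect alone puts I higher.
Approximate values (Pauling): Ca 1.00, Rb 0.82, In 1.78, Sn 1.96, Te 2.10, I 2.66.
So from lowest to highest: Rb < Ca < In < Sn < Te < I.

Rb < Ca < In < Sn < Te < I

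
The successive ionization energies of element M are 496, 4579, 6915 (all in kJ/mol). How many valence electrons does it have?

1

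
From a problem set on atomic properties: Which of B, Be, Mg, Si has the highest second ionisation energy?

IE_2 is the cost of taking one more electron from the +1 cation: B⁺ still has 2 valence electrons; Be⁺ still has 1 valence electron; Mg⁺ still has 1 valence electron; Si⁺ still has 3 valence electrons.
All are still removing valence electrons, so compare the +1 ions as you would atoms: IE_2 generally rises across a period (higher Z_eff) and falls down a group (larger shell), subject to the usual subshell exceptions.
Valence configurations: B⁺ [He]2s², Be⁺ [He]2s¹, Mg⁺ [Ne]3s¹, Si⁺ [Ne]3s²3p¹.
Tabulated IE_2 (kJ/mol): B 2427, Be 1757, Mg 1451, Si 1577.
Overall IE_2 order: Mg < Si < Be < B.

B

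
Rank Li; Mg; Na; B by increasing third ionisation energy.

B, Na, Mg, Li

The third ionization energy removes an electron from the +2 ion. For each element: Li²⁺ is already 1 electron into the core; Mg²⁺ is the bare [Ne] core; Na²⁺ is already 1 electron into the core; B²⁺ still has 1 valence electron.
Pulling an electron out of a noble-gas core costs far more than removing a remaining valence electron, so Na, Mg and Li sit at the high end of IE_3.
The numbers (kJ/mol): Li 11815, Mg 7733, Na 6910, B 3660.
Hence IE_3: B < Na < Mg < Li.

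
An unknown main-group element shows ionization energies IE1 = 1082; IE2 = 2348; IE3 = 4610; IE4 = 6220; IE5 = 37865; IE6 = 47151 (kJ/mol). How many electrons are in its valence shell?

4

Look for the largest jump between consecutive ionization energies: IE5/IE4 ≈ 6.1, far larger than any earlier ratio.
That jump marks the point where a core electron is being removed. So the atom has 4 valence electrons.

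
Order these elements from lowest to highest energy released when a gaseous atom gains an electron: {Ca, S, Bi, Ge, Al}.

Ca < Al < Bi < Ge < S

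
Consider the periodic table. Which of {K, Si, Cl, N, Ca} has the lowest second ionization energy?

IE_2 is the cost of taking one more electron from the +1 cation: K⁺ is the bare [Ar] core; Si⁺ still has 3 valence electrons; Cl⁺ still has 6 valence electrons; N⁺ still has 4 valence electrons; Ca⁺ still has 1 valence electron.
Breaking into a closed-shell core is much more expensive than removing a leftover valence electron — K has the largest IE_2 here.
Valence configurations: Si⁺ [Ne]3s²3p¹, Cl⁺ [Ne]3s²3p⁴, N⁺ [He]2s²2p², Ca⁺ [Ar]4s¹.
Tabulated IE_2 (kJ/mol): K 3052, Si 1577, Cl 2298, N 2856, Ca 1145.
Hence IE_2: Ca < Si < Cl < N < K.

Ca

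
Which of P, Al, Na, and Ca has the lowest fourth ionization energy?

P

The fourth ionization energy removes an electron from the +3 ion. For each element: P³⁺ still has 2 valence electrons; Al³⁺ is the bare [Ne] core; Na³⁺ is already 2 electrons into the core; Ca³⁺ is already 1 electron into the core.
Pulling an electron out of a noble-gas core costs far more than removing a remaining valence electron, so Ca, Na and Al sit at the high end of IE_4.
Approximate IE_4 values (kJ/mol): P 4964, Al 11577, Na 9543, Ca 6491.
Hence IE_4: P < Ca < Na < Al.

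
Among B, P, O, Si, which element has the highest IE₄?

B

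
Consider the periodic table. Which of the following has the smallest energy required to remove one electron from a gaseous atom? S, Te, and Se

Te

IE₁ increases left→right with effective nuclear charge and decreases top→bottom as the valence shell moves farther out.
All are in group 16, so first ionization energy increases up the group.
The smallest energy required to remove one electron from a gaseous atom among these belongs to Te.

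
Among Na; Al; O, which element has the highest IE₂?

Na

Consider each +1 ion: Na⁺ is the bare [Ne] core; Al⁺ still has 2 valence electrons; O⁺ still has 5 valence electrons.
Breaking into a closed-shell core is much more expensive than removing a leftover valence electron — Na has the largest IE_2 here.
Valence configurations: Al⁺ [Ne]3s², O⁺ [He]2s²2p³.
Approximate IE_2 values (kJ/mol): Na 4562, Al 1817, O 3388.
Hence IE_2: Al < O < Na.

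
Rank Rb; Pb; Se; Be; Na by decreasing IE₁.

Se > Be > Pb > Na > Rb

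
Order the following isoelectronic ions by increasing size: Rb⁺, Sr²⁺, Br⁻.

Sr²⁺ < Rb⁺ < Br⁻

All of these have 36 electrons, so size is governed by nuclear charge alone: the more protons, the stronger the pull on the same electron cloud, and the smaller the ion.
Nuclear charges: Sr²⁺ (Z=38), Rb⁺ (Z=37), Br⁻ (Z=35).
Smallest to largest: Sr²⁺ < Rb⁺ < Br⁻.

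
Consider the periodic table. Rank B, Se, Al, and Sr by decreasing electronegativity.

B is in period 2, group 13; Al is in period 3, group 13; Se is in period 4, group 16; Sr is in period 5, group 2.
Atoms toward the upper right of the periodic table pull bonding electrons most strongly.
Here both period and group differ, so the two effects have to be weighed against each other.
Al > Sr: relative to Sr, both the across-period and down-group shifts push Al's electronegativity up.
B > Al: B sits above Al in group 13, so the down-group effect alone puts B higher.
Se > B: the two effects oppose for this pair; the across-period effect wins (2.55 vs 2.04).
Approximate values (Pauling): B 2.04, Al 1.61, Se 2.55, Sr 0.95.
So from highest to lowest: Se > B > Al > Sr.

Se > B > Al > Sr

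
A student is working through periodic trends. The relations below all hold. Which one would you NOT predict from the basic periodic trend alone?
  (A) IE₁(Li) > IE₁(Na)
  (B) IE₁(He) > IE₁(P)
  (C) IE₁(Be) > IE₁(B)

(C)

The general trend: IE₁ increases across a period and decreases down a group.
(A) Li (period 2, group 1) vs Na (period 3, group 1): the stated order agrees with the simple trend.
(B) He (period 1, group 18) vs P (period 3, group 15): the stated order agrees with the simple trend.
(C) Be (period 2, group 2) vs B (period 2, group 13): the stated order contradicts the simple trend.
The exception is (C): removing B's lone 2p electron is easier than breaking Be's filled 2s².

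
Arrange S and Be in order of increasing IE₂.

Be < S

The second ionization energy removes an electron from the +1 ion. For each element: S⁺ still has 5 valence electrons; Be⁺ still has 1 valence electron.
All are still removing valence electrons, so compare the +1 ions as you would atoms: IE_2 generally rises across a period (higher Z_eff) and falls down a group (larger shell), subject to the usual subshell exceptions.
Valence configurations: S⁺ [Ne]3s²3p³, Be⁺ [He]2s¹.
Tabulated IE_2 (kJ/mol): S 2252, Be 1757.
Hence IE_2: Be < S.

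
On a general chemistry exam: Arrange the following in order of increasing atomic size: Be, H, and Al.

H < Be < Al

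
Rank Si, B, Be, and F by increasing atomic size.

F < B < Be < Si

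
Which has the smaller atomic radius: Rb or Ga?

Ga is in period 4, group 13; Rb is in period 5, group 1.
Radius decreases left→right (rising Z_eff, same n) and increases top→bottom (higher n).
Here both period and group differ, so the two effects have to be weighed against each other.
Rb > Ga: both effects reinforce here, so Rb is clearly the larger of the two.
Tabulated atomic radius (pm): Ga 124, Rb 210.
So Ga has the smaller atomic radius (Ga < Rb).

Ga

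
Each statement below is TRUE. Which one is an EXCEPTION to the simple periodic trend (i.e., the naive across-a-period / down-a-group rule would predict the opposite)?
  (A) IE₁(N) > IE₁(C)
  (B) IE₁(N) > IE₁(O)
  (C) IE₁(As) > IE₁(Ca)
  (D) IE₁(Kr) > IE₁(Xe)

The general trend: first ionization energy increases across a period and decreases down a group.
(A) N (period 2, group 15) vs C (period 2, group 14): the stated order agrees with the simple trend.
(B) N (period 2, group 15) vs O (period 2, group 16): the stated order contradicts the simple trend.
(C) As (period 4, group 15) vs Ca (period 4, group 2): the stated order agrees with the simple trend.
(D) Kr (period 4, group 18) vs Xe (period 5, group 18): the stated order agrees with the simple trend.
The exception is (B): pairing an electron in O's 2p⁴ costs repulsion energy, so O ionizes more easily than half-filled N (2p³).

(B)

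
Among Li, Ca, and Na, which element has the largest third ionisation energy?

Li

Consider each +2 ion: Li²⁺ is already 1 electron into the core; Ca²⁺ is the bare [Ar] core; Na²⁺ is already 1 electron into the core.
All of these are removing an electron from a noble-gas core or deeper; the smaller core (lower principal quantum number) is held far more tightly, and within a period the higher nuclear charge binds the same core more tightly.
Approximate IE_3 values (kJ/mol): Li 11815, Ca 4912, Na 6910.
Hence IE_3: Ca < Na < Li.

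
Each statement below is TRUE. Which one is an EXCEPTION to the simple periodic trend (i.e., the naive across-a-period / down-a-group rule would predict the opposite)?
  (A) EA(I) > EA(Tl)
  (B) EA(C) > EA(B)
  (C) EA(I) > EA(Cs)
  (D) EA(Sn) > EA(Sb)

(D)

The general trend: electron affinity increases across a period and decreases down a group.
(A) I (period 5, group 17) vs Tl (period 6, group 13): the stated order agrees with the simple trend.
(B) C (period 2, group 14) vs B (period 2, group 13): the stated order agrees with the simple trend.
(C) I (period 5, group 17) vs Cs (period 6, group 1): the stated order agrees with the simple trend.
(D) Sn (period 5, group 14) vs Sb (period 5, group 15): the stated order contradicts the simple trend.
The exception is (D): adding an electron to Sb's half-filled 5p³ is unfavourable, so Sn has the more exothermic EA.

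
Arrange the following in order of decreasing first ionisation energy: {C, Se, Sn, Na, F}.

F, C, Se, Sn, Na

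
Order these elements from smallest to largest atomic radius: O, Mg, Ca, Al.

O is in period 2, group 16; Mg is in period 3, group 2; Al is in period 3, group 13; Ca is in period 4, group 2.
Atomic radius shrinks across a period as nuclear charge pulls the same shell inward, and grows down a group as new shells are added.
These span different periods and groups, so the two trends combine.
Al > O: both effects reinforce here, so Al is clearly the larger of the two.
Mg > Al: Mg lies to the left of Al in period 3, so the across-period effect alone puts Mg larger.
Ca > Mg: Ca sits below Mg in group 2, so the down-group effect alone puts Ca larger.
For reference (pm): O 63, Mg 139, Al 126, Ca 171.
So from smallest to largest: O < Al < Mg < Ca.

O, Al, Mg, Ca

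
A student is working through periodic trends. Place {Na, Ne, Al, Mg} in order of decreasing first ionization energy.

Ne > Mg > Al > Na

Ne is in period 2, group 18; Na is in period 3, group 1; Mg is in period 3, group 2; Al is in period 3, group 13.
Removing the outermost electron gets harder across a period and easier down a group.
These span different periods and groups, so the two trends combine.
Al > Na: Al lies to the right of Na in period 3, so the across-period effect alone puts Al higher.
Mg > Al: this pair runs against the simple trend — see the exception note.
Ne > Mg: relative to Mg, both the across-period and down-group shifts push Ne's first ionization energy up.
Note the exception: Mg has a higher first ionization energy than Al, contrary to the simple trend — Al's single 3p electron is easier to remove than one from Mg's filled 3s².
Approximate values (kJ/mol): Ne 2081, Na 496, Mg 738, Al 578.
So from highest to lowest: Ne > Mg > Al > Na.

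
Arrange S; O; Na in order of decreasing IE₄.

Na, O, S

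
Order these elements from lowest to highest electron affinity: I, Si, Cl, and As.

Electron affinity generally becomes more exothermic across a period toward the halogens and less exothermic down a group.
Neither a single period nor a single group — weigh both effects.
Si > As: the two effects oppose for this pair; the down-group effect wins (134 vs 78 kJ/mol).
I > Si: period and group pull opposite ways; the across-period shift dominates (295 vs 134 kJ/mol).
Cl > I: Cl sits above I in group 17, so the down-group effect alone puts Cl higher.
Tabulated electron affinity (kJ/mol): Si 134, Cl 349, As 78, I 295.
So from lowest to highest: As < Si < I < Cl.

As < Si < I < Cl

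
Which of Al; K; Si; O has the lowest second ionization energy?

Consider each +1 ion: Al⁺ still has 2 valence electrons; K⁺ is the bare [Ar] core; Si⁺ still has 3 valence electrons; O⁺ still has 5 valence electrons.
Usually core removal costs more than valence removal, but here the competition is close: a tightly held n=2 valence electron can cost more to remove than an n=3 core electron, so the actual values have to decide it.
Valence configurations: Al⁺ [Ne]3s², Si⁺ [Ne]3s²3p¹, O⁺ [He]2s²2p³.
Si⁺ loses a lone 3p electron whereas Al⁺ must break into a filled 3s² pair, so IE_2(Al) > IE_2(Si) even though Si has the higher nuclear charge.
The numbers (kJ/mol): Al 1817, K 3052, Si 1577, O 3388.
So the second ionization energies run Si < Al < K < O.

Si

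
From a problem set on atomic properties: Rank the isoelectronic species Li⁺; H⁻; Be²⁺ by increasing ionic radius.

All of these have 2 electrons, so size is governed by nuclear charge alone: the more protons, the stronger the pull on the same electron cloud, and the smaller the ion.
Nuclear charges: Be²⁺ (Z=4), Li⁺ (Z=3), H⁻ (Z=1).
Smallest to largest: Be²⁺ < Li⁺ < H⁻.

Be²⁺, Li⁺, H⁻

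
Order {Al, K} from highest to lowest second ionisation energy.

K > Al

After 1 electron has been removed, what remains? Al⁺ still has 2 valence electrons; K⁺ is the bare [Ar] core.
Pulling an electron out of a noble-gas core costs far more than removing a remaining valence electron, so K sits at the high end of IE_2.
The numbers (kJ/mol): Al 1817, K 3052.
Hence IE_2: Al < K.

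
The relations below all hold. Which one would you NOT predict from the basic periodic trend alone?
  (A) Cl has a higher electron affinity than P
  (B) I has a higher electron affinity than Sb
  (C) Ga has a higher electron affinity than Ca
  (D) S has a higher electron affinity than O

(D)

The general trend: electron affinity increases across a period and decreases down a group.
(A) Cl (period 3, group 17) vs P (period 3, group 15): the stated order agrees with the simple trend.
(B) I (period 5, group 17) vs Sb (period 5, group 15): the stated order agrees with the simple trend.
(C) Ga (period 4, group 13) vs Ca (period 4, group 2): the stated order agrees with the simple trend.
(D) S (period 3, group 16) vs O (period 2, group 16): the stated order contradicts the simple trend.
The exception is (D): the compact 2p subshell of O repels the added electron more than S's larger 3p does.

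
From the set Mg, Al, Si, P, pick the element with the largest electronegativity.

Mg is in period 3, group 2; Al is in period 3, group 13; Si is in period 3, group 14; P is in period 3, group 15.
Electronegativity increases across a period and decreases down a group, tracking effective nuclear charge and atomic size.
All lie in period 3, so electronegativity increases left to right.
The largest electronegativity among these belongs to P.

P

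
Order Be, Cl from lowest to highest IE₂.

Be < Cl

After 1 electron has been removed, what remains? Be⁺ still has 1 valence electron; Cl⁺ still has 6 valence electrons.
All are still removing valence electrons, so compare the +1 ions as you would atoms: IE_2 generally rises across a period (higher Z_eff) and falls down a group (larger shell), subject to the usual subshell exceptions.
Valence configurations: Be⁺ [He]2s¹, Cl⁺ [Ne]3s²3p⁴.
Tabulated IE_2 (kJ/mol): Be 1757, Cl 2298.
So the second ionization energies run Be < Cl.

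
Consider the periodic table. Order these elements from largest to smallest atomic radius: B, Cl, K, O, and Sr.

B is in period 2, group 13; O is in period 2, group 16; Cl is in period 3, group 17; K is in period 4, group 1; Sr is in period 5, group 2.
Atomic radius shrinks across a period as nuclear charge pulls the same shell inward, and grows down a group as new shells are added.
Neither a single period nor a single group — weigh both effects.
B > O: both are in period 2; the period trend gives B the larger value.
Cl > B: the two effects oppose for this pair; the down-group effect wins (99 vs 85 pm).
Sr > Cl: relative to Cl, both the across-period and down-group shifts push Sr's atomic radius up.
K > Sr: the two effects oppose for this pair; the across-period effect wins (196 vs 185 pm).
Tabulated atomic radius (pm): B 85, O 63, Cl 99, K 196, Sr 185.
So from largest to smallest: K > Sr > Cl > B > O.

K > Sr > Cl > B > O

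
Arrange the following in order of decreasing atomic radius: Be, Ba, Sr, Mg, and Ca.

Ba, Sr, Ca, Mg, Be

Be is in period 2, group 2; Mg is in period 3, group 2; Ca is in period 4, group 2; Sr is in period 5, group 2; Ba is in period 6, group 2.
Moving right in a period, electrons are added to the same shell under a stronger nuclear pull, so atoms get smaller; moving down, a new shell is opened and atoms get larger.
All are in group 2, so atomic radius increases down the group.
So from largest to smallest: Ba > Sr > Ca > Mg > Be.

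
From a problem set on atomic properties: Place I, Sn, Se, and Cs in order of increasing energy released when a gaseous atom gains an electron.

Se is in period 4, group 16; Sn is in period 5, group 14; I is in period 5, group 17; Cs is in period 6, group 1.
Atoms with high Z_eff and room in the valence shell (especially the halogens) have the most exothermic electron affinities.
These span different periods and groups, so the two trends combine.
Sn > Cs: relative to Cs, both the across-period and down-group shifts push Sn's electron affinity up.
Se > Sn: both effects reinforce here, so Se is clearly the higher of the two.
I > Se: the two effects oppose for this pair; the across-period effect wins (295 vs 195 kJ/mol).
For reference (kJ/mol): Se 195, Sn 107, I 295, Cs 46.
So from lowest to highest: Cs < Sn < Se < I.

Cs < Sn < Se < I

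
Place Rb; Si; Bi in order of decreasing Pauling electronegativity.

Si is in period 3, group 14; Rb is in period 5, group 1; Bi is in period 6, group 15.
EN rises left→right (higher Z_eff, smaller atoms) and falls top→bottom (larger, more shielded atoms).
Neither a single period nor a single group — weigh both effects.
Si > Rb: both effects reinforce here, so Si is clearly the higher of the two.
Bi > Si: the two effects oppose for this pair; the across-period effect wins (2.02 vs 1.90).
For reference (Pauling): Si 1.90, Rb 0.82, Bi 2.02.
So from highest to lowest: Bi > Si > Rb.

Bi > Si > Rb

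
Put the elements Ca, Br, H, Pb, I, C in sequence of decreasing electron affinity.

Br, I, C, H, Pb, Ca

H is in period 1, group 1; C is in period 2, group 14; Ca is in period 4, group 2; Br is in period 4, group 17; I is in period 5, group 17; Pb is in period 6, group 14.
Adding an electron releases more energy for atoms nearer the top right (short of the noble gases).
These span different periods and groups, so the two trends combine.
Pb > Ca: the two effects oppose for this pair; the across-period effect wins (35 vs 2 kJ/mol).
H > Pb: the two effects oppose for this pair; the down-group effect wins (73 vs 35 kJ/mol).
C > H: period and group pull opposite ways; the across-period shift dominates (122 vs 73 kJ/mol).
I > C: the two effects oppose for this pair; the across-period effect wins (295 vs 122 kJ/mol).
Br > I: they share group 17; the group trend gives Br the larger value.
For reference (kJ/mol): H 73, C 122, Ca 2, Br 325, I 295, Pb 35.
So from highest to lowest: Br > I > C > H > Pb > Ca.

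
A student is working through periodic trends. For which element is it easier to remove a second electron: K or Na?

K

The second ionization energy removes an electron from the +1 ion. For each element: K⁺ is the bare [Ar] core; Na⁺ is the bare [Ne] core.
All of these are removing an electron from a noble-gas core or deeper; the smaller core (lower principal quantum number) is held far more tightly, and within a period the higher nuclear charge binds the same core more tightly.
Tabulated IE_2 (kJ/mol): K 3052, Na 4562.
Overall IE_2 order: K < Na.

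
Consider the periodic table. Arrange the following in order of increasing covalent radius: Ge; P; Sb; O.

O is in period 2, group 16; P is in period 3, group 15; Ge is in period 4, group 14; Sb is in period 5, group 15.
Moving right in a period, electrons are added to the same shell under a stronger nuclear pull, so atoms get smaller; moving down, a new shell is opened and atoms get larger.
Neither a single period nor a single group — weigh both effects.
P > O: relative to O, both the across-period and down-group shifts push P's atomic radius up.
Ge > P: both effects reinforce here, so Ge is clearly the larger of the two.
Sb > Ge: the two effects oppose for this pair; the down-group effect wins (140 vs 121 pm).
For reference (pm): O 63, P 111, Ge 121, Sb 140.
So from smallest to largest: O < P < Ge < Sb.

O < P < Ge < Sb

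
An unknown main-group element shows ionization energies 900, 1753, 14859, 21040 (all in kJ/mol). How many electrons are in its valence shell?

Look for the largest jump between consecutive ionization energies: IE3/IE2 ≈ 8.5, far larger than any earlier ratio.
That jump marks the point where a core electron is being removed. So the atom has 2 valence electrons.

2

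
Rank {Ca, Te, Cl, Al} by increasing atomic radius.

Cl < Al < Te < Ca

Al is in period 3, group 13; Cl is in period 3, group 17; Ca is in period 4, group 2; Te is in period 5, group 16.
Moving right in a period, electrons are added to the same shell under a stronger nuclear pull, so atoms get smaller; moving down, a new shell is opened and atoms get larger.
Here both period and group differ, so the two effects have to be weighed against each other.
Al > Cl: Al lies to the left of Cl in period 3, so the across-period effect alone puts Al larger.
Te > Al: the two effects oppose for this pair; the down-group effect wins (136 vs 126 pm).
Ca > Te: period and group pull opposite ways; the across-period shift dominates (171 vs 136 pm).
Approximate values (pm): Al 126, Cl 99, Ca 171, Te 136.
So from smallest to largest: Cl < Al < Te < Ca.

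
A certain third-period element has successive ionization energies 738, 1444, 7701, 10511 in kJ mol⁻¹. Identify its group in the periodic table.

Group 2

Look for the largest jump between consecutive ionization energies: IE3/IE2 ≈ 5.3, far larger than any earlier ratio.
That jump marks the point where a core electron is being removed. So the atom has 2 valence electrons.
A main-group element with 2 valence electrons is in group 2.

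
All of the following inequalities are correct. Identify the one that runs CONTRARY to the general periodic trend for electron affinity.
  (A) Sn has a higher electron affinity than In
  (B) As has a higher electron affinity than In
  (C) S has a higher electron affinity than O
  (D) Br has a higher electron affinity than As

The general trend: electron affinity increases across a period and decreases down a group.
(A) Sn (period 5, group 14) vs In (period 5, group 13): the stated order agrees with the simple trend.
(B) As (period 4, group 15) vs In (period 5, group 13): the stated order agrees with the simple trend.
(C) S (period 3, group 16) vs O (period 2, group 16): the stated order contradicts the simple trend.
(D) Br (period 4, group 17) vs As (period 4, group 15): the stated order agrees with the simple trend.
The exception is (C): the compact 2p subshell of O repels the added electron more than S's larger 3p does.

(C)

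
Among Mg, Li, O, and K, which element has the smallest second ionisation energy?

Mg

Consider each +1 ion: Mg⁺ still has 1 valence electron; Li⁺ is the bare [He] core; O⁺ still has 5 valence electrons; K⁺ is the bare [Ar] core.
Usually core removal costs more than valence removal, but here the competition is close: a tightly held n=2 valence electron can cost more to remove than an n=3 core electron, so the actual values have to decide it.
Valence configurations: Mg⁺ [Ne]3s¹, O⁺ [He]2s²2p³.
Approximate IE_2 values (kJ/mol): Mg 1451, Li 7298, O 3388, K 3052.
Hence IE_2: Mg < K < O < Li.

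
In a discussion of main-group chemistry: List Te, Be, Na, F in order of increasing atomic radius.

F, Be, Te, Na

Across a period the added protons contract the valence shell; down a group each new principal shell makes the atom larger.
These span different periods and groups, so the two trends combine.
Be > F: Be lies to the left of F in period 2, so the across-period effect alone puts Be larger.
Te > Be: period and group pull opposite ways; the down-group shift dominates (136 vs 102 pm).
Na > Te: period and group pull opposite ways; the across-period shift dominates (155 vs 136 pm).
For reference (pm): Be 102, F 64, Na 155, Te 136.
So from smallest to largest: F < Be < Te < Na.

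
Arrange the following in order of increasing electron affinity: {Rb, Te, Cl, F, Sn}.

Rb, Sn, Te, F, Cl

F is in period 2, group 17; Cl is in period 3, group 17; Rb is in period 5, group 1; Sn is in period 5, group 14; Te is in period 5, group 16.
Electron affinity generally becomes more exothermic across a period toward the halogens and less exothermic down a group.
Here both period and group differ, so the two effects have to be weighed against each other.
Sn > Rb: both are in period 5; the period trend gives Sn the larger value.
Te > Sn: Te lies to the right of Sn in period 5, so the across-period effect alone puts Te higher.
F > Te: relative to Te, both the across-period and down-group shifts push F's electron affinity up.
Cl > F: this pair runs against the simple trend — see the exception note.
Note the exception: Cl has a higher electron affinity than F, contrary to the simple trend — F's small 2p subshell makes the incoming electron feel strong e⁻–e⁻ repulsion, so Cl actually releases more energy on gaining an electron.
Approximate values (kJ/mol): F 328, Cl 349, Rb 47, Sn 107, Te 190.
So from lowest to highest: Rb < Sn < Te < F < Cl.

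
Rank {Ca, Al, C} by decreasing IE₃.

Ca, C, Al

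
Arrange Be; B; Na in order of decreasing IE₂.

The second ionization energy removes an electron from the +1 ion. For each element: Be⁺ still has 1 valence electron; B⁺ still has 2 valence electrons; Na⁺ is the bare [Ne] core.
Core electrons are held far more tightly than valence electrons, so Na tops the IE_2 order.
Valence configurations: Be⁺ [He]2s¹, B⁺ [He]2s².
Tabulated IE_2 (kJ/mol): Be 1757, B 2427, Na 4562.
Hence IE_2: Be < B < Na.

Na > B > Be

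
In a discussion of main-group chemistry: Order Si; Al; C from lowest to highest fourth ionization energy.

Si < C < Al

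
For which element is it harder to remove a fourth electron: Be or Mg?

Be

IE_4 is the cost of taking one more electron from the +3 cation: Be³⁺ is already 1 electron into the core; Mg³⁺ is already 1 electron into the core.
All of these are removing an electron from a noble-gas core or deeper; the smaller core (lower principal quantum number) is held far more tightly, and within a period the higher nuclear charge binds the same core more tightly.
Approximate IE_4 values (kJ/mol): Be 21007, Mg 10543.
So the fourth ionization energies run Mg < Be.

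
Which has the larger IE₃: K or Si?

K

Consider each +2 ion: K²⁺ is already 1 electron into the core; Si²⁺ still has 2 valence electrons.
Core electrons are held far more tightly than valence electrons, so K tops the IE_3 order.
Tabulated IE_3 (kJ/mol): K 4420, Si 3232.
So the third ionization energies run Si < K.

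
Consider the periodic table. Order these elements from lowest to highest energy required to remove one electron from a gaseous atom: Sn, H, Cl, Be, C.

Sn < Be < C < Cl < H

H is in period 1, group 1; Be is in period 2, group 2; C is in period 2, group 14; Cl is in period 3, group 17; Sn is in period 5, group 14.
First ionization energy rises across a period (greater Z_eff holds electrons more tightly) and falls down a group (valence electrons are farther from the nucleus).
Here both period and group differ, so the two effects have to be weighed against each other.
Be > Sn: period and group pull opposite ways; the down-group shift dominates (900 vs 709 kJ/mol).
C > Be: C lies to the right of Be in period 2, so the across-period effect alone puts C higher.
Cl > C: the two effects oppose for this pair; the across-period effect wins (1251 vs 1086 kJ/mol).
H > Cl: period and group pull opposite ways; the down-group shift dominates (1312 vs 1251 kJ/mol).
For reference (kJ/mol): H 1312, Be 900, C 1086, Cl 1251, Sn 709.
So from lowest to highest: Sn < Be < C < Cl < H.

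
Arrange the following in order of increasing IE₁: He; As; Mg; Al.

He is in period 1, group 18; Mg is in period 3, group 2; Al is in period 3, group 13; As is in period 4, group 15.
Across a period the outer electron is held more tightly (higher IE₁); down a group it sits in a higher shell, more shielded, and comes off more easily.
These span different periods and groups, so the two trends combine.
Mg > Al: this pair runs against the simple trend — see the exception note.
As > Mg: period and group pull opposite ways; the across-period shift dominates (947 vs 738 kJ/mol).
He > As: both effects reinforce here, so He is clearly the higher of the two.
Note the exception: Mg has a higher first ionization energy than Al, contrary to the simple trend — Al's single 3p electron is easier to remove than one from Mg's filled 3s².
Tabulated first ionization energy (kJ/mol): He 2372, Mg 738, Al 578, As 947.
So from lowest to highest: Al < Mg < As < He.

Al, Mg, As, He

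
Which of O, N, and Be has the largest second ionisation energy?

O

Consider each +1 ion: O⁺ still has 5 valence electrons; N⁺ still has 4 valence electrons; Be⁺ still has 1 valence electron.
All are still removing valence electrons, so compare the +1 ions as you would atoms: IE_2 generally rises across a period (higher Z_eff) and falls down a group (larger shell), subject to the usual subshell exceptions.
Valence configurations: O⁺ [He]2s²2p³, N⁺ [He]2s²2p², Be⁺ [He]2s¹.
Approximate IE_2 values (kJ/mol): O 3388, N 2856, Be 1757.
Overall IE_2 order: Be < N < O.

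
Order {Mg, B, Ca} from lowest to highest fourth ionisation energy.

Consider each +3 ion: Mg³⁺ is already 1 electron into the core; B³⁺ is the bare [He] core; Ca³⁺ is already 1 electron into the core.
All of these are removing an electron from a noble-gas core or deeper; the smaller core (lower principal quantum number) is held far more tightly, and within a period the higher nuclear charge binds the same core more tightly.
The numbers (kJ/mol): Mg 10543, B 25026, Ca 6491.
Overall IE_4 order: Ca < Mg < B.

Ca < Mg < B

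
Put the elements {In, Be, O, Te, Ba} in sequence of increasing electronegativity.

Be is in period 2, group 2; O is in period 2, group 16; In is in period 5, group 13; Te is in period 5, group 16; Ba is in period 6, group 2.
EN rises left→right (higher Z_eff, smaller atoms) and falls top→bottom (larger, more shielded atoms).
Neither a single period nor a single group — weigh both effects.
Be > Ba: they share group 2; the group trend gives Be the larger value.
In > Be: the two effects oppose for this pair; the across-period effect wins (1.78 vs 1.57).
Te > In: Te lies to the right of In in period 5, so the across-period effect alone puts Te higher.
O > Te: they share group 16; the group trend gives O the larger value.
Tabulated electronegativity (Pauling): Be 1.57, O 3.44, In 1.78, Te 2.10, Ba 0.89.
So from lowest to highest: Ba < Be < In < Te < O.

Ba < Be < In < Te < O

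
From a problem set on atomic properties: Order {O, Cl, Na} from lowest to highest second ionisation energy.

After 1 electron has been removed, what remains? O⁺ still has 5 valence electrons; Cl⁺ still has 6 valence electrons; Na⁺ is the bare [Ne] core.
Core electrons are held far more tightly than valence electrons, so Na tops the IE_2 order.
Valence configurations: O⁺ [He]2s²2p³, Cl⁺ [Ne]3s²3p⁴.
Approximate IE_2 values (kJ/mol): O 3388, Cl 2298, Na 4562.
Overall IE_2 order: Cl < O < Na.

Cl < O < Na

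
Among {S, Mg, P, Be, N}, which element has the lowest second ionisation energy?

The second ionization energy removes an electron from the +1 ion. For each element: S⁺ still has 5 valence electrons; Mg⁺ still has 1 valence electron; P⁺ still has 4 valence electrons; Be⁺ still has 1 valence electron; N⁺ still has 4 valence electrons.
All are still removing valence electrons, so compare the +1 ions as you would atoms: IE_2 generally rises across a period (higher Z_eff) and falls down a group (larger shell), subject to the usual subshell exceptions.
Valence configurations: S⁺ [Ne]3s²3p³, Mg⁺ [Ne]3s¹, P⁺ [Ne]3s²3p², Be⁺ [He]2s¹, N⁺ [He]2s²2p².
The numbers (kJ/mol): S 2252, Mg 1451, P 1907, Be 1757, N 2856.
Overall IE_2 order: Mg < Be < P < S < N.

Mg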